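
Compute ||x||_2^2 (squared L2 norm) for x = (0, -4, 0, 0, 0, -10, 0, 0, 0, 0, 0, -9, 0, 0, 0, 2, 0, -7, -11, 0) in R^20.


Non-zero entries: [(1, -4), (5, -10), (11, -9), (15, 2), (17, -7), (18, -11)]
Squares: [16, 100, 81, 4, 49, 121]
||x||_2^2 = sum = 371.

371


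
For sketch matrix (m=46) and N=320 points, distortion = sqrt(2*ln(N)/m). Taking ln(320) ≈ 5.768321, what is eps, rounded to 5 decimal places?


ln(320) ≈ 5.768321.
2*ln(N)/m ≈ 2*5.768321/46 ≈ 0.25079657.
eps = sqrt(0.25079657) ≈ 0.5007959 ≈ 0.50080.

0.50080


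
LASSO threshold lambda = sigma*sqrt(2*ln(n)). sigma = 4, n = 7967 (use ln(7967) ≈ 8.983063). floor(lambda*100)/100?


ln(7967) ≈ 8.983063.
2*ln(n) ≈ 17.966126.
sqrt(2*ln(n)) ≈ sqrt(17.966126) ≈ 4.238647.
lambda ≈ 4*4.238647 = 16.954588.
floor(lambda*100)/100 = 16.95.

16.95


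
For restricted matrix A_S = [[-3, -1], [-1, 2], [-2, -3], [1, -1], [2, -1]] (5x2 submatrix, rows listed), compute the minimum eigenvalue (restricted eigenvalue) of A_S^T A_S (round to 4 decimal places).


A_S^T A_S = [[19, 4], [4, 16]].
trace = 35.
det = 288.
disc = trace^2 - 4*det = 1225 - 4*288 = 73.
sqrt(73) ≈ 8.544004.
lam_min = (35 - sqrt(73))/2 ≈ (35 - 8.544004)/2 = 13.227998 ≈ 13.2280.

13.2280


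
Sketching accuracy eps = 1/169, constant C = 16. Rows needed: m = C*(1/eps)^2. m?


1/eps = 169.
(1/eps)^2 = 28561.
m = 16*28561 = 456976.

456976


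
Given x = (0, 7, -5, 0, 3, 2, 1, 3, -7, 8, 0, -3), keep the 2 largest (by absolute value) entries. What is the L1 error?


Sorted |x_i| descending: [8, 7, 7, 5, 3, 3, 3, 2, 1, 0, 0, 0]
Keep top 2: [8, 7]
Tail entries: [7, 5, 3, 3, 3, 2, 1, 0, 0, 0]
L1 error = sum of tail = 24.

24


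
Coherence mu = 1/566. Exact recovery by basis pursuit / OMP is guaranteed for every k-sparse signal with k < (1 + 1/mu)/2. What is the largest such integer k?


1/mu = 566.
1 + 1/mu = 567.
(1 + 1/mu)/2 = 283.5 is not an integer, so k_max = floor(283.5) = 283.

283


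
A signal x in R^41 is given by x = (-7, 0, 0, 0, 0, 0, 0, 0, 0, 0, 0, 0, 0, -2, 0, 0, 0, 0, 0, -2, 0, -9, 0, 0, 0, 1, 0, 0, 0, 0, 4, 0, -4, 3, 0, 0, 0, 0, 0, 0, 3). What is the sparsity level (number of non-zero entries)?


Non-zero positions: [0, 13, 19, 21, 25, 30, 32, 33, 40].
Sparsity = 9.

9


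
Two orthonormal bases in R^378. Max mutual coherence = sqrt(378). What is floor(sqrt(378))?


19^2 = 361 <= 378 < 400 = 20^2, so 19 <= sqrt(378) < 20.
floor(sqrt(378)) = 19.

19


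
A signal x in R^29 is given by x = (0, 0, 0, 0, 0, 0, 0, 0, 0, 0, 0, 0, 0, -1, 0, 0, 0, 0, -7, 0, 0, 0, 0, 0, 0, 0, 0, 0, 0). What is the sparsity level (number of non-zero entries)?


Non-zero positions: [13, 18].
Sparsity = 2.

2


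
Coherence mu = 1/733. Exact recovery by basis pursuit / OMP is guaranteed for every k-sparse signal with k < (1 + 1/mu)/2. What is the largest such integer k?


1/mu = 733.
1 + 1/mu = 734.
(1 + 1/mu)/2 = 367 is an integer and the inequality is strict, so k_max = 367 - 1 = 366.

366


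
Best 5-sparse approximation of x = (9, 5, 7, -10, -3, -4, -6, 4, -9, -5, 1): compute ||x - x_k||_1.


Sorted |x_i| descending: [10, 9, 9, 7, 6, 5, 5, 4, 4, 3, 1]
Keep top 5: [10, 9, 9, 7, 6]
Tail entries: [5, 5, 4, 4, 3, 1]
L1 error = sum of tail = 22.

22


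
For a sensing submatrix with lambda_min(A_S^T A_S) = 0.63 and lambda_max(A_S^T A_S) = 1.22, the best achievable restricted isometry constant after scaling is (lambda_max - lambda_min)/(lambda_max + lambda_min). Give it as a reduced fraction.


lambda_max - lambda_min = 1.22 - 0.63 = 0.59.
lambda_max + lambda_min = 1.22 + 0.63 = 1.85.
delta = 0.59/1.85 = 59/185.

59/185


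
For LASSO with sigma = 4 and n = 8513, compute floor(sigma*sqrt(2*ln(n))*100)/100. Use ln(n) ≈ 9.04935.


ln(8513) ≈ 9.04935.
2*ln(n) ≈ 18.0987.
sqrt(2*ln(n)) ≈ sqrt(18.0987) ≈ 4.254257.
lambda ≈ 4*4.254257 = 17.017028.
floor(lambda*100)/100 = 17.01.

17.01


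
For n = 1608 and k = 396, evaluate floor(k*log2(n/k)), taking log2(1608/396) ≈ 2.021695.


log2(n/k) = log2(1608/396) ≈ 2.021695.
k*log2(n/k) ≈ 396*2.021695 = 800.59122.
floor(800.59122) = 800.

800


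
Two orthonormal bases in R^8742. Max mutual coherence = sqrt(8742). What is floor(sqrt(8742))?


93^2 = 8649 <= 8742 < 8836 = 94^2, so 93 <= sqrt(8742) < 94.
floor(sqrt(8742)) = 93.

93


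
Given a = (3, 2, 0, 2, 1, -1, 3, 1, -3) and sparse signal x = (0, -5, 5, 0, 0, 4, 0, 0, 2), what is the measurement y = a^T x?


Non-zero terms: ['2*-5', '0*5', '-1*4', '-3*2']
Products: [-10, 0, -4, -6]
y = sum = -20.

-20


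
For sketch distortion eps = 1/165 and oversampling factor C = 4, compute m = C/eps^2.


1/eps = 165.
(1/eps)^2 = 27225.
m = 4*27225 = 108900.

108900


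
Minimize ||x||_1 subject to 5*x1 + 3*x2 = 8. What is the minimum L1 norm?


Axis intercepts:
  x1 = 8/5, x2 = 0: L1 = 8/5
  x1 = 0, x2 = 8/3: L1 = 8/3
x* = (8/5, 0)
||x*||_1 = 8/5.

8/5


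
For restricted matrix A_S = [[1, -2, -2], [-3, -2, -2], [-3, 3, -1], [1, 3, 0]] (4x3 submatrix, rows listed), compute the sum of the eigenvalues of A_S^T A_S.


Sum of eigenvalues of A_S^T A_S = trace(A_S^T A_S) = sum of squared column norms of A_S.
A_S^T A_S diagonal: [20, 26, 9].
trace = 20 + 26 + 9 = 55.

55


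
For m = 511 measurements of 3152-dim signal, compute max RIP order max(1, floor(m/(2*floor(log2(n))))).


floor(log2(3152)) = 11.
2*11 = 22.
m/(2*floor(log2(n))) = 511/22 ≈ 23.2273.
floor = 23.
k = max(1, 23) = 23.

23


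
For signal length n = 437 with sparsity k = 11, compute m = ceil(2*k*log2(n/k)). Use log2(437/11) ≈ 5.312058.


log2(n/k) = log2(437/11) ≈ 5.312058.
2*k*log2(n/k) ≈ 2*11*5.312058 = 116.865276.
m = ceil(116.865276) = 117.

117


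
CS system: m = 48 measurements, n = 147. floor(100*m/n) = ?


100*m/n = 100*48/147 ≈ 32.6531.
floor = 32.

32


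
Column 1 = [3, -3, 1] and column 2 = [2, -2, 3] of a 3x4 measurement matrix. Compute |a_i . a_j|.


Inner product: 3*2 + -3*-2 + 1*3
Products: [6, 6, 3]
Sum = 15.
|dot| = 15.

15


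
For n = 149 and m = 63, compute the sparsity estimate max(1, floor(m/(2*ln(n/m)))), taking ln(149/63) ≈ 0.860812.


n/m = 149/63.
ln(n/m) ≈ 0.860812.
2*ln(n/m) ≈ 1.721624.
m/(2*ln(n/m)) ≈ 63/1.721624 ≈ 36.5934.
floor = 36.
k_max = max(1, 36) = 36.

36


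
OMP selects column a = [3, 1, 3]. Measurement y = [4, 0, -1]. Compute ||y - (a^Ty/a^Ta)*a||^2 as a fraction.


a^T a = 19.
a^T y = 9.
coeff = 9/19 = 9/19.
||r||^2 = 242/19.

242/19


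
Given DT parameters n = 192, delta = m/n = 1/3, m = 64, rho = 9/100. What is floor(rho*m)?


m = 1/3*192 = 64.
rho = 9/100.
rho*m = 9/100*64 = 5.76.
k = floor(5.76) = 5.

5


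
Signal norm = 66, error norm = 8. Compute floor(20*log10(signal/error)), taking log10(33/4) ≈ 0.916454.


||x||/||e|| = 66/8 = 33/4.
log10(33/4) ≈ 0.916454.
20*log10(||x||/||e||) ≈ 20*0.916454 = 18.32908.
floor(18.32908) = 18.

18


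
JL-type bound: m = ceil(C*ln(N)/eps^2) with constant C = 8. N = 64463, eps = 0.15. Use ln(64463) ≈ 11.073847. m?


ln(64463) ≈ 11.073847.
eps^2 = 0.15^2 = 0.0225.
C*ln(N)/eps^2 ≈ 8*11.073847/0.0225 ≈ 3937.3678.
m = ceil(3937.3678) = 3938.

3938


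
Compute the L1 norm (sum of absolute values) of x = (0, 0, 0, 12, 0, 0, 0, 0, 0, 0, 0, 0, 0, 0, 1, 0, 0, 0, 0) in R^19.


Non-zero entries: [(3, 12), (14, 1)]
Absolute values: [12, 1]
||x||_1 = sum = 13.

13


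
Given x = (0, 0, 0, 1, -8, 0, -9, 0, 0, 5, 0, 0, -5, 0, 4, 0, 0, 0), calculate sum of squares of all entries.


Non-zero entries: [(3, 1), (4, -8), (6, -9), (9, 5), (12, -5), (14, 4)]
Squares: [1, 64, 81, 25, 25, 16]
||x||_2^2 = sum = 212.

212


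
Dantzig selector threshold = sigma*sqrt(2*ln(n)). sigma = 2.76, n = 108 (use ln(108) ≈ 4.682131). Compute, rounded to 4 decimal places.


ln(108) ≈ 4.682131.
2*ln(n) ≈ 9.364262.
sqrt(2*ln(n)) ≈ sqrt(9.364262) ≈ 3.060108.
threshold ≈ 2.76*3.060108 = 8.44589808 ≈ 8.4459.

8.4459


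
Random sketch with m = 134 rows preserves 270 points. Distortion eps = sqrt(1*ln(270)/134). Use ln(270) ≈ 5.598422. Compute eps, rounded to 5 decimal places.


ln(270) ≈ 5.598422.
1*ln(N)/m ≈ 1*5.598422/134 ≈ 0.04177927.
eps = sqrt(0.04177927) ≈ 0.2043998 ≈ 0.20440.

0.20440


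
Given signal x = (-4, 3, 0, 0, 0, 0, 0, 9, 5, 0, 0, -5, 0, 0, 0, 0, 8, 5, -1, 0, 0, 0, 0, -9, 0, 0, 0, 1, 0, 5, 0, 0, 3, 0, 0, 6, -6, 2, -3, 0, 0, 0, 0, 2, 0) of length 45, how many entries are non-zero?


Non-zero positions: [0, 1, 7, 8, 11, 16, 17, 18, 23, 27, 29, 32, 35, 36, 37, 38, 43].
Sparsity = 17.

17


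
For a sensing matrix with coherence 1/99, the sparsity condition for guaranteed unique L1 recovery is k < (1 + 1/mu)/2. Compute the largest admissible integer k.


1/mu = 99.
1 + 1/mu = 100.
(1 + 1/mu)/2 = 50 is an integer and the inequality is strict, so k_max = 50 - 1 = 49.

49


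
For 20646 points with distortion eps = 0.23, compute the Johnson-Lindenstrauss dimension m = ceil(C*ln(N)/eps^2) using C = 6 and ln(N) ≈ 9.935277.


ln(20646) ≈ 9.935277.
eps^2 = 0.23^2 = 0.0529.
C*ln(N)/eps^2 ≈ 6*9.935277/0.0529 ≈ 1126.8745.
m = ceil(1126.8745) = 1127.

1127


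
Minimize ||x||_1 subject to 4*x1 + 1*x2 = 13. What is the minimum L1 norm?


Axis intercepts:
  x1 = 13/4, x2 = 0: L1 = 13/4
  x1 = 0, x2 = 13: L1 = 13
x* = (13/4, 0)
||x*||_1 = 13/4.

13/4


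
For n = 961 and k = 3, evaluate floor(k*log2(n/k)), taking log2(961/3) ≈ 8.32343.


log2(n/k) = log2(961/3) ≈ 8.32343.
k*log2(n/k) ≈ 3*8.32343 = 24.97029.
floor(24.97029) = 24.

24


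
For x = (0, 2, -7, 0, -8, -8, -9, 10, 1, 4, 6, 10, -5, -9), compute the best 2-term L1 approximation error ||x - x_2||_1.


Sorted |x_i| descending: [10, 10, 9, 9, 8, 8, 7, 6, 5, 4, 2, 1, 0, 0]
Keep top 2: [10, 10]
Tail entries: [9, 9, 8, 8, 7, 6, 5, 4, 2, 1, 0, 0]
L1 error = sum of tail = 59.

59


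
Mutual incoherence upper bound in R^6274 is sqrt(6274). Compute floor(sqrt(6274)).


79^2 = 6241 <= 6274 < 6400 = 80^2, so 79 <= sqrt(6274) < 80.
floor(sqrt(6274)) = 79.

79


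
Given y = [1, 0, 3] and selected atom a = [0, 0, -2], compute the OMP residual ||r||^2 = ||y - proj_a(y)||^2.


a^T a = 4.
a^T y = -6.
coeff = -6/4 = -3/2.
||r||^2 = 1.

1


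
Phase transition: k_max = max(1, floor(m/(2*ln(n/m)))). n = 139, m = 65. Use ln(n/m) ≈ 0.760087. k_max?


n/m = 139/65.
ln(n/m) ≈ 0.760087.
2*ln(n/m) ≈ 1.520174.
m/(2*ln(n/m)) ≈ 65/1.520174 ≈ 42.7583.
floor = 42.
k_max = max(1, 42) = 42.

42


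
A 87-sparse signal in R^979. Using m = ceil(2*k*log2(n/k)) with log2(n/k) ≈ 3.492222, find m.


log2(n/k) = log2(979/87) ≈ 3.492222.
2*k*log2(n/k) ≈ 2*87*3.492222 = 607.646628.
m = ceil(607.646628) = 608.

608


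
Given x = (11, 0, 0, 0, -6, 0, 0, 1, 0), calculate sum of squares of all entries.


Non-zero entries: [(0, 11), (4, -6), (7, 1)]
Squares: [121, 36, 1]
||x||_2^2 = sum = 158.

158


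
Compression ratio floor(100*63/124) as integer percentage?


100*m/n = 100*63/124 ≈ 50.8065.
floor = 50.

50


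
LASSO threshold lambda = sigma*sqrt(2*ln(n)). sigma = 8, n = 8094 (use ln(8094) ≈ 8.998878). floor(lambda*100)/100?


ln(8094) ≈ 8.998878.
2*ln(n) ≈ 17.997756.
sqrt(2*ln(n)) ≈ sqrt(17.997756) ≈ 4.242376.
lambda ≈ 8*4.242376 = 33.939008.
floor(lambda*100)/100 = 33.93.

33.93


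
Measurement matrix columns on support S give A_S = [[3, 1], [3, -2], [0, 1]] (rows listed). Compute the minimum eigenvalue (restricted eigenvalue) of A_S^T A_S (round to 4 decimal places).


A_S^T A_S = [[18, -3], [-3, 6]].
trace = 24.
det = 99.
disc = trace^2 - 4*det = 576 - 4*99 = 180.
sqrt(180) ≈ 13.416408.
lam_min = (24 - sqrt(180))/2 ≈ (24 - 13.416408)/2 = 5.291796 ≈ 5.2918.

5.2918


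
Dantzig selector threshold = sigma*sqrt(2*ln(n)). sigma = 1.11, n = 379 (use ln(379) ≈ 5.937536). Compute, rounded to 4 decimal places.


ln(379) ≈ 5.937536.
2*ln(n) ≈ 11.875072.
sqrt(2*ln(n)) ≈ sqrt(11.875072) ≈ 3.446023.
threshold ≈ 1.11*3.446023 = 3.82508553 ≈ 3.8251.

3.8251


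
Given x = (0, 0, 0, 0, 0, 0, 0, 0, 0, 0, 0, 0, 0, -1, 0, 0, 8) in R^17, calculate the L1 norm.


Non-zero entries: [(13, -1), (16, 8)]
Absolute values: [1, 8]
||x||_1 = sum = 9.

9


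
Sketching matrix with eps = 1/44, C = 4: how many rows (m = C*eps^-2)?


1/eps = 44.
(1/eps)^2 = 1936.
m = 4*1936 = 7744.

7744


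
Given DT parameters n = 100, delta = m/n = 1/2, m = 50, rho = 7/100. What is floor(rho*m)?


m = 1/2*100 = 50.
rho = 7/100.
rho*m = 7/100*50 = 3.5.
k = floor(3.5) = 3.

3


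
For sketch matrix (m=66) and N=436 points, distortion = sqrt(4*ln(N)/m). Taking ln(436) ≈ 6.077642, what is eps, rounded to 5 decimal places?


ln(436) ≈ 6.077642.
4*ln(N)/m ≈ 4*6.077642/66 ≈ 0.36834194.
eps = sqrt(0.36834194) ≈ 0.6069118 ≈ 0.60691.

0.60691


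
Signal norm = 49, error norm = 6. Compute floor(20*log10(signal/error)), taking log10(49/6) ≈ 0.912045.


||x||/||e|| = 49/6.
log10(49/6) ≈ 0.912045.
20*log10(||x||/||e||) ≈ 20*0.912045 = 18.2409.
floor(18.2409) = 18.

18


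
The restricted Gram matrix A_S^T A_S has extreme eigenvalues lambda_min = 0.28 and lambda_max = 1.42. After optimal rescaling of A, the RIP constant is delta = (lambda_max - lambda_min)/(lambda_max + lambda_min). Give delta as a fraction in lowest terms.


lambda_max - lambda_min = 1.42 - 0.28 = 1.14.
lambda_max + lambda_min = 1.42 + 0.28 = 1.70.
delta = 1.14/1.70 = 114/170 = 57/85.

57/85


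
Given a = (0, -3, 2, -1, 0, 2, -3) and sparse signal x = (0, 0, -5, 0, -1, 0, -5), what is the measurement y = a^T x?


Non-zero terms: ['2*-5', '0*-1', '-3*-5']
Products: [-10, 0, 15]
y = sum = 5.

5


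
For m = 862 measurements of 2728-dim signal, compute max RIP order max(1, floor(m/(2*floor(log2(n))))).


floor(log2(2728)) = 11.
2*11 = 22.
m/(2*floor(log2(n))) = 862/22 ≈ 39.1818.
floor = 39.
k = max(1, 39) = 39.

39


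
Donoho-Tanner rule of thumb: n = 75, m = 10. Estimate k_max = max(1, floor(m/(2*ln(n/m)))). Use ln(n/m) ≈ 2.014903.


n/m = 75/10 = 15/2.
ln(n/m) ≈ 2.014903.
2*ln(n/m) ≈ 4.029806.
m/(2*ln(n/m)) ≈ 10/4.029806 ≈ 2.4815.
floor = 2.
k_max = max(1, 2) = 2.

2


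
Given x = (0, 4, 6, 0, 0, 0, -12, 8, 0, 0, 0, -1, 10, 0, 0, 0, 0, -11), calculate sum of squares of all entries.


Non-zero entries: [(1, 4), (2, 6), (6, -12), (7, 8), (11, -1), (12, 10), (17, -11)]
Squares: [16, 36, 144, 64, 1, 100, 121]
||x||_2^2 = sum = 482.

482


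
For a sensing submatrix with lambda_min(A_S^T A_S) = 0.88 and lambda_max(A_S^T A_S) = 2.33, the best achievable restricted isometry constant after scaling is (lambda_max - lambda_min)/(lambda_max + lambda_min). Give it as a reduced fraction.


lambda_max - lambda_min = 2.33 - 0.88 = 1.45.
lambda_max + lambda_min = 2.33 + 0.88 = 3.21.
delta = 1.45/3.21 = 145/321.

145/321


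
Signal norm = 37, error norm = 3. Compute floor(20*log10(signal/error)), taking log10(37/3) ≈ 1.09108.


||x||/||e|| = 37/3.
log10(37/3) ≈ 1.09108.
20*log10(||x||/||e||) ≈ 20*1.09108 = 21.8216.
floor(21.8216) = 21.

21


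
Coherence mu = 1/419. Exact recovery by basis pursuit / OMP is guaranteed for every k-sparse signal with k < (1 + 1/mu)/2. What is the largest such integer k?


1/mu = 419.
1 + 1/mu = 420.
(1 + 1/mu)/2 = 210 is an integer and the inequality is strict, so k_max = 210 - 1 = 209.

209


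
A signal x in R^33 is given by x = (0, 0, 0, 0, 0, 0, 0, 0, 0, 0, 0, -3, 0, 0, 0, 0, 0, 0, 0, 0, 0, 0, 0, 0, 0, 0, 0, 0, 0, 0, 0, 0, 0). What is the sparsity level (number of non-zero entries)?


Non-zero positions: [11].
Sparsity = 1.

1


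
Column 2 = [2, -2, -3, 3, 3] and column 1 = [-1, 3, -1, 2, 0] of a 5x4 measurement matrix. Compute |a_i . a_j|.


Inner product: 2*-1 + -2*3 + -3*-1 + 3*2 + 3*0
Products: [-2, -6, 3, 6, 0]
Sum = 1.
|dot| = 1.

1


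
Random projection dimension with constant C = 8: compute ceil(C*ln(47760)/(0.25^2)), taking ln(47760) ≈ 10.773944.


ln(47760) ≈ 10.773944.
eps^2 = 0.25^2 = 0.0625.
C*ln(N)/eps^2 ≈ 8*10.773944/0.0625 ≈ 1379.0648.
m = ceil(1379.0648) = 1380.

1380


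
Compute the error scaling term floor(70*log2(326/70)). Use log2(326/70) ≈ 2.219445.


log2(n/k) = log2(326/70) ≈ 2.219445.
k*log2(n/k) ≈ 70*2.219445 = 155.36115.
floor(155.36115) = 155.

155


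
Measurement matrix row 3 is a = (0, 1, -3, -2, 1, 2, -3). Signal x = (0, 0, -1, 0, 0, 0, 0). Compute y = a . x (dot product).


Non-zero terms: ['-3*-1']
Products: [3]
y = sum = 3.

3


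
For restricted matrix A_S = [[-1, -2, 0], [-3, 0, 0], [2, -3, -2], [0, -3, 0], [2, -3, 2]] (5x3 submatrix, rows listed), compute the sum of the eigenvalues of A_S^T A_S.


Sum of eigenvalues of A_S^T A_S = trace(A_S^T A_S) = sum of squared column norms of A_S.
A_S^T A_S diagonal: [18, 31, 8].
trace = 18 + 31 + 8 = 57.

57


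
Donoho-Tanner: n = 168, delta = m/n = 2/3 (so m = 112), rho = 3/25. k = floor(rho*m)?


m = 2/3*168 = 112.
rho = 3/25.
rho*m = 3/25*112 = 13.44.
k = floor(13.44) = 13.

13


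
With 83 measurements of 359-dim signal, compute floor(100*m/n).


100*m/n = 100*83/359 ≈ 23.1198.
floor = 23.

23


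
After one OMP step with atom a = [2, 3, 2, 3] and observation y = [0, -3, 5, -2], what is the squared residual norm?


a^T a = 26.
a^T y = -5.
coeff = -5/26 = -5/26.
||r||^2 = 963/26.

963/26


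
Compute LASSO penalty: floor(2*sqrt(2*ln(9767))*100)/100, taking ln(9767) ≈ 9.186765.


ln(9767) ≈ 9.186765.
2*ln(n) ≈ 18.37353.
sqrt(2*ln(n)) ≈ sqrt(18.37353) ≈ 4.286436.
lambda ≈ 2*4.286436 = 8.572872.
floor(lambda*100)/100 = 8.57.

8.57


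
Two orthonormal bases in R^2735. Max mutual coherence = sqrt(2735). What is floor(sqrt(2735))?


52^2 = 2704 <= 2735 < 2809 = 53^2, so 52 <= sqrt(2735) < 53.
floor(sqrt(2735)) = 52.

52


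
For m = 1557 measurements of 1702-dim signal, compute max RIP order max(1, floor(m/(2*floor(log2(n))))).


floor(log2(1702)) = 10.
2*10 = 20.
m/(2*floor(log2(n))) = 1557/20 ≈ 77.85.
floor = 77.
k = max(1, 77) = 77.

77


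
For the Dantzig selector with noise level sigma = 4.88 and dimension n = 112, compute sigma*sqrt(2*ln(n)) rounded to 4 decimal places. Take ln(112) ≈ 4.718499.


ln(112) ≈ 4.718499.
2*ln(n) ≈ 9.436998.
sqrt(2*ln(n)) ≈ sqrt(9.436998) ≈ 3.07197.
threshold ≈ 4.88*3.07197 = 14.9912136 ≈ 14.9912.

14.9912


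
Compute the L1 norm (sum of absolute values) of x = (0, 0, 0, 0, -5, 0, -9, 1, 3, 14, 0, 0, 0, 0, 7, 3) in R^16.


Non-zero entries: [(4, -5), (6, -9), (7, 1), (8, 3), (9, 14), (14, 7), (15, 3)]
Absolute values: [5, 9, 1, 3, 14, 7, 3]
||x||_1 = sum = 42.

42


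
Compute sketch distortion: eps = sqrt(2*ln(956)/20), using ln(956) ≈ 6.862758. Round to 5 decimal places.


ln(956) ≈ 6.862758.
2*ln(N)/m ≈ 2*6.862758/20 ≈ 0.6862758.
eps = sqrt(0.6862758) ≈ 0.8284176 ≈ 0.82842.

0.82842


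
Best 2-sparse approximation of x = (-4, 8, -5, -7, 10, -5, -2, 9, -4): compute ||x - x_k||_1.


Sorted |x_i| descending: [10, 9, 8, 7, 5, 5, 4, 4, 2]
Keep top 2: [10, 9]
Tail entries: [8, 7, 5, 5, 4, 4, 2]
L1 error = sum of tail = 35.

35


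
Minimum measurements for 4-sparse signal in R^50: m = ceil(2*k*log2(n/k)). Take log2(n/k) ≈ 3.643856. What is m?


log2(n/k) = log2(50/4) ≈ 3.643856.
2*k*log2(n/k) ≈ 2*4*3.643856 = 29.150848.
m = ceil(29.150848) = 30.

30


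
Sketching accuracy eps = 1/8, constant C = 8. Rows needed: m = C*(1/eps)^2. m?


1/eps = 8.
(1/eps)^2 = 64.
m = 8*64 = 512.

512


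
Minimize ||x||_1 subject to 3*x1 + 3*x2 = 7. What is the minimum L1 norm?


Axis intercepts:
  x1 = 7/3, x2 = 0: L1 = 7/3
  x1 = 0, x2 = 7/3: L1 = 7/3
x* = (7/3, 0)
||x*||_1 = 7/3.

7/3


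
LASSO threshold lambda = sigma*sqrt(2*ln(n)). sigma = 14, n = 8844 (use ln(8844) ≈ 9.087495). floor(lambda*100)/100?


ln(8844) ≈ 9.087495.
2*ln(n) ≈ 18.17499.
sqrt(2*ln(n)) ≈ sqrt(18.17499) ≈ 4.263214.
lambda ≈ 14*4.263214 = 59.684996.
floor(lambda*100)/100 = 59.68.

59.68


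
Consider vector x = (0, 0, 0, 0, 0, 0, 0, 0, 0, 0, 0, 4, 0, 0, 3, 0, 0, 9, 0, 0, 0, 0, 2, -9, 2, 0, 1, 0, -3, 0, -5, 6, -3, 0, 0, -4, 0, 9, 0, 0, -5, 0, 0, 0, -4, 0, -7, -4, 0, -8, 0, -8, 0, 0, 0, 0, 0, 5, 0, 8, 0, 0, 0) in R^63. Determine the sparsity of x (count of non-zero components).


Non-zero positions: [11, 14, 17, 22, 23, 24, 26, 28, 30, 31, 32, 35, 37, 40, 44, 46, 47, 49, 51, 57, 59].
Sparsity = 21.

21


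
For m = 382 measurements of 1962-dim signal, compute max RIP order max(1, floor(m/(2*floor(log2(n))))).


floor(log2(1962)) = 10.
2*10 = 20.
m/(2*floor(log2(n))) = 382/20 ≈ 19.1.
floor = 19.
k = max(1, 19) = 19.

19


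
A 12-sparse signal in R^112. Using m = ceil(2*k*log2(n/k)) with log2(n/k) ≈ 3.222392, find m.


log2(n/k) = log2(112/12) ≈ 3.222392.
2*k*log2(n/k) ≈ 2*12*3.222392 = 77.337408.
m = ceil(77.337408) = 78.

78


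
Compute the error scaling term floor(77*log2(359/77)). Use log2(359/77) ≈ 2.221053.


log2(n/k) = log2(359/77) ≈ 2.221053.
k*log2(n/k) ≈ 77*2.221053 = 171.021081.
floor(171.021081) = 171.

171


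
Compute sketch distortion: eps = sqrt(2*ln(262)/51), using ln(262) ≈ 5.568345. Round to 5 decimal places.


ln(262) ≈ 5.568345.
2*ln(N)/m ≈ 2*5.568345/51 ≈ 0.21836647.
eps = sqrt(0.21836647) ≈ 0.467297 ≈ 0.46730.

0.46730


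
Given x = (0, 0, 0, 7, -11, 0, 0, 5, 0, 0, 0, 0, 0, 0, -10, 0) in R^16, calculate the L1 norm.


Non-zero entries: [(3, 7), (4, -11), (7, 5), (14, -10)]
Absolute values: [7, 11, 5, 10]
||x||_1 = sum = 33.

33


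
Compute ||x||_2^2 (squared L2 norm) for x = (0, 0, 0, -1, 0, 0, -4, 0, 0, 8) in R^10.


Non-zero entries: [(3, -1), (6, -4), (9, 8)]
Squares: [1, 16, 64]
||x||_2^2 = sum = 81.

81


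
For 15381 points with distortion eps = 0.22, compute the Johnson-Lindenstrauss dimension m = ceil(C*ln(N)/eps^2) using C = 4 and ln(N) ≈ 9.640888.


ln(15381) ≈ 9.640888.
eps^2 = 0.22^2 = 0.0484.
C*ln(N)/eps^2 ≈ 4*9.640888/0.0484 ≈ 796.7676.
m = ceil(796.7676) = 797.

797


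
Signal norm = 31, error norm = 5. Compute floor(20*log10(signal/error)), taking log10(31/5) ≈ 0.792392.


||x||/||e|| = 31/5.
log10(31/5) ≈ 0.792392.
20*log10(||x||/||e||) ≈ 20*0.792392 = 15.84784.
floor(15.84784) = 15.

15


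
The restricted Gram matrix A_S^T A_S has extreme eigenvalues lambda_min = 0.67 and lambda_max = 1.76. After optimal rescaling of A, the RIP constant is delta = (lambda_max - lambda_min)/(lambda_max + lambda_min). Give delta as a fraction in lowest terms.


lambda_max - lambda_min = 1.76 - 0.67 = 1.09.
lambda_max + lambda_min = 1.76 + 0.67 = 2.43.
delta = 1.09/2.43 = 109/243.

109/243


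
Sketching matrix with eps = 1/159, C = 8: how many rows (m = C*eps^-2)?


1/eps = 159.
(1/eps)^2 = 25281.
m = 8*25281 = 202248.

202248


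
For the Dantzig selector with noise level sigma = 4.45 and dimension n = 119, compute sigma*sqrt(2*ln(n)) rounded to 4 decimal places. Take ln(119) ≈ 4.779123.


ln(119) ≈ 4.779123.
2*ln(n) ≈ 9.558246.
sqrt(2*ln(n)) ≈ sqrt(9.558246) ≈ 3.091641.
threshold ≈ 4.45*3.091641 = 13.75780245 ≈ 13.7578.

13.7578


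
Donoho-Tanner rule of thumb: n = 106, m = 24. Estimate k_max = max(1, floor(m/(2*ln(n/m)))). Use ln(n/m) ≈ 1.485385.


n/m = 106/24 = 53/12.
ln(n/m) ≈ 1.485385.
2*ln(n/m) ≈ 2.97077.
m/(2*ln(n/m)) ≈ 24/2.97077 ≈ 8.0787.
floor = 8.
k_max = max(1, 8) = 8.

8


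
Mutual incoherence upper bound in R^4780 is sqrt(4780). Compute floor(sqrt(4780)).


69^2 = 4761 <= 4780 < 4900 = 70^2, so 69 <= sqrt(4780) < 70.
floor(sqrt(4780)) = 69.

69


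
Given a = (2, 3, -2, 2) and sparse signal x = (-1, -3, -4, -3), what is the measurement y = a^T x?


Non-zero terms: ['2*-1', '3*-3', '-2*-4', '2*-3']
Products: [-2, -9, 8, -6]
y = sum = -9.

-9


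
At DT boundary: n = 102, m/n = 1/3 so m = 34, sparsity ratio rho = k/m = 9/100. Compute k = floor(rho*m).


m = 1/3*102 = 34.
rho = 9/100.
rho*m = 9/100*34 = 3.06.
k = floor(3.06) = 3.

3


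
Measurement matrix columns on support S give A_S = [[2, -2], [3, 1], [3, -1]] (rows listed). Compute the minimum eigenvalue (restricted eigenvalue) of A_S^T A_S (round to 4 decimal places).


A_S^T A_S = [[22, -4], [-4, 6]].
trace = 28.
det = 116.
disc = trace^2 - 4*det = 784 - 4*116 = 320.
sqrt(320) ≈ 17.888544.
lam_min = (28 - sqrt(320))/2 ≈ (28 - 17.888544)/2 = 5.055728 ≈ 5.0557.

5.0557


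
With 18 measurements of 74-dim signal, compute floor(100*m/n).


100*m/n = 100*18/74 ≈ 24.3243.
floor = 24.

24


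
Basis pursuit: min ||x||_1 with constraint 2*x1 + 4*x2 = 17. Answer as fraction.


Axis intercepts:
  x1 = 17/2, x2 = 0: L1 = 17/2
  x1 = 0, x2 = 17/4: L1 = 17/4
x* = (0, 17/4)
||x*||_1 = 17/4.

17/4


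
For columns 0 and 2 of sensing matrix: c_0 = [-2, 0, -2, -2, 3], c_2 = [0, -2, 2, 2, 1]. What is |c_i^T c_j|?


Inner product: -2*0 + 0*-2 + -2*2 + -2*2 + 3*1
Products: [0, 0, -4, -4, 3]
Sum = -5.
|dot| = 5.

5


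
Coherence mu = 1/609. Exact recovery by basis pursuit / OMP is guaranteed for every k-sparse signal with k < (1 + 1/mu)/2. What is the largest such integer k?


1/mu = 609.
1 + 1/mu = 610.
(1 + 1/mu)/2 = 305 is an integer and the inequality is strict, so k_max = 305 - 1 = 304.

304


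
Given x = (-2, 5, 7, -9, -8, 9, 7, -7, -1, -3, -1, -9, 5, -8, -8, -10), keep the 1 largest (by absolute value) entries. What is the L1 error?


Sorted |x_i| descending: [10, 9, 9, 9, 8, 8, 8, 7, 7, 7, 5, 5, 3, 2, 1, 1]
Keep top 1: [10]
Tail entries: [9, 9, 9, 8, 8, 8, 7, 7, 7, 5, 5, 3, 2, 1, 1]
L1 error = sum of tail = 89.

89


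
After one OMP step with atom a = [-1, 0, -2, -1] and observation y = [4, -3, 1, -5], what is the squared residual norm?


a^T a = 6.
a^T y = -1.
coeff = -1/6 = -1/6.
||r||^2 = 305/6.

305/6


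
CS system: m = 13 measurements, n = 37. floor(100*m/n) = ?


100*m/n = 100*13/37 ≈ 35.1351.
floor = 35.

35


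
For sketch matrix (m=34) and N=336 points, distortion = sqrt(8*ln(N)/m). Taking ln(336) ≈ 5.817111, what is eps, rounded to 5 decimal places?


ln(336) ≈ 5.817111.
8*ln(N)/m ≈ 8*5.817111/34 ≈ 1.368732.
eps = sqrt(1.368732) ≈ 1.1699282 ≈ 1.16993.

1.16993


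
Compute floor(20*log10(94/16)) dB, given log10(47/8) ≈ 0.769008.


||x||/||e|| = 94/16 = 47/8.
log10(47/8) ≈ 0.769008.
20*log10(||x||/||e||) ≈ 20*0.769008 = 15.38016.
floor(15.38016) = 15.

15


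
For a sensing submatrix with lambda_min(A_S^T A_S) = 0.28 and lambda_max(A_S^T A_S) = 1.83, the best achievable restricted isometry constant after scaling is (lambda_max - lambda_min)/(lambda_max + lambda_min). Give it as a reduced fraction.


lambda_max - lambda_min = 1.83 - 0.28 = 1.55.
lambda_max + lambda_min = 1.83 + 0.28 = 2.11.
delta = 1.55/2.11 = 155/211.

155/211


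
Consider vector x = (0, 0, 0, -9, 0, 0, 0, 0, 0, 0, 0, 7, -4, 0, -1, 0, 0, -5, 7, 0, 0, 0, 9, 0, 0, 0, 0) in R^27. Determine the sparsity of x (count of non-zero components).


Non-zero positions: [3, 11, 12, 14, 17, 18, 22].
Sparsity = 7.

7


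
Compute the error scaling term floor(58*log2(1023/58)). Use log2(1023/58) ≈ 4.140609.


log2(n/k) = log2(1023/58) ≈ 4.140609.
k*log2(n/k) ≈ 58*4.140609 = 240.155322.
floor(240.155322) = 240.

240


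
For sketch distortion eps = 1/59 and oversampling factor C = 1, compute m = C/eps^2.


1/eps = 59.
(1/eps)^2 = 3481.
m = 1*3481 = 3481.

3481


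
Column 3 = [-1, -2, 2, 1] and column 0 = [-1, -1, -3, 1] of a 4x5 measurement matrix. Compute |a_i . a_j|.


Inner product: -1*-1 + -2*-1 + 2*-3 + 1*1
Products: [1, 2, -6, 1]
Sum = -2.
|dot| = 2.

2


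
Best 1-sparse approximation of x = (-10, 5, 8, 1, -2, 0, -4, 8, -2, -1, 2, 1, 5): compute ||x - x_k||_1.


Sorted |x_i| descending: [10, 8, 8, 5, 5, 4, 2, 2, 2, 1, 1, 1, 0]
Keep top 1: [10]
Tail entries: [8, 8, 5, 5, 4, 2, 2, 2, 1, 1, 1, 0]
L1 error = sum of tail = 39.

39


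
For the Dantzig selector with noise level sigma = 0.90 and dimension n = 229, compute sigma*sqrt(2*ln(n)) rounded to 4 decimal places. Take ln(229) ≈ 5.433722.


ln(229) ≈ 5.433722.
2*ln(n) ≈ 10.867444.
sqrt(2*ln(n)) ≈ sqrt(10.867444) ≈ 3.296581.
threshold ≈ 0.90*3.296581 = 2.9669229 ≈ 2.9669.

2.9669


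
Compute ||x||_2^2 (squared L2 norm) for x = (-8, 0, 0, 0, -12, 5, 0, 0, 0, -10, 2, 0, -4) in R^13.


Non-zero entries: [(0, -8), (4, -12), (5, 5), (9, -10), (10, 2), (12, -4)]
Squares: [64, 144, 25, 100, 4, 16]
||x||_2^2 = sum = 353.

353


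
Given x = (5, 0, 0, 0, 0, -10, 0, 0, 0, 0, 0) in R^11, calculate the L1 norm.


Non-zero entries: [(0, 5), (5, -10)]
Absolute values: [5, 10]
||x||_1 = sum = 15.

15


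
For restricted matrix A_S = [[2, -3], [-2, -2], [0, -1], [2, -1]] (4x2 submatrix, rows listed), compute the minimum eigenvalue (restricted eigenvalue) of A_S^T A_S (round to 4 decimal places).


A_S^T A_S = [[12, -4], [-4, 15]].
trace = 27.
det = 164.
disc = trace^2 - 4*det = 729 - 4*164 = 73.
sqrt(73) ≈ 8.544004.
lam_min = (27 - sqrt(73))/2 ≈ (27 - 8.544004)/2 = 9.227998 ≈ 9.2280.

9.2280


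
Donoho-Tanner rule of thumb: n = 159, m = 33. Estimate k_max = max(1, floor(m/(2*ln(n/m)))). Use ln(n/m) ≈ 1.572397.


n/m = 159/33 = 53/11.
ln(n/m) ≈ 1.572397.
2*ln(n/m) ≈ 3.144794.
m/(2*ln(n/m)) ≈ 33/3.144794 ≈ 10.4935.
floor = 10.
k_max = max(1, 10) = 10.

10


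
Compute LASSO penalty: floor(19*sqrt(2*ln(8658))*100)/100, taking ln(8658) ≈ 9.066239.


ln(8658) ≈ 9.066239.
2*ln(n) ≈ 18.132478.
sqrt(2*ln(n)) ≈ sqrt(18.132478) ≈ 4.258225.
lambda ≈ 19*4.258225 = 80.906275.
floor(lambda*100)/100 = 80.90.

80.90


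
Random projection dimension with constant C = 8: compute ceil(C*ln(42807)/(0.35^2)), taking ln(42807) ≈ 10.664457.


ln(42807) ≈ 10.664457.
eps^2 = 0.35^2 = 0.1225.
C*ln(N)/eps^2 ≈ 8*10.664457/0.1225 ≈ 696.4543.
m = ceil(696.4543) = 697.

697


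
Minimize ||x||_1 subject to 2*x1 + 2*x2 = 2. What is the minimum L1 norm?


Axis intercepts:
  x1 = 1, x2 = 0: L1 = 1
  x1 = 0, x2 = 1: L1 = 1
x* = (1, 0)
||x*||_1 = 1.

1


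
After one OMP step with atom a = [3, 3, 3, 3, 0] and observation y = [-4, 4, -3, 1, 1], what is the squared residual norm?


a^T a = 36.
a^T y = -6.
coeff = -6/36 = -1/6.
||r||^2 = 42.

42


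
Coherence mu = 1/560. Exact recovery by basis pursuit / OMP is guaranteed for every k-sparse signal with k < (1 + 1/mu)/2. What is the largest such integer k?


1/mu = 560.
1 + 1/mu = 561.
(1 + 1/mu)/2 = 280.5 is not an integer, so k_max = floor(280.5) = 280.

280


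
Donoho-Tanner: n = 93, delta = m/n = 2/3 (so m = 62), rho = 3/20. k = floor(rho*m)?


m = 2/3*93 = 62.
rho = 3/20.
rho*m = 3/20*62 = 9.3.
k = floor(9.3) = 9.

9


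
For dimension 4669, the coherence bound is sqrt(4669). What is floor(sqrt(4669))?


68^2 = 4624 <= 4669 < 4761 = 69^2, so 68 <= sqrt(4669) < 69.
floor(sqrt(4669)) = 68.

68


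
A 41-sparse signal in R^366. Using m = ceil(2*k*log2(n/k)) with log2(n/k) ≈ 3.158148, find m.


log2(n/k) = log2(366/41) ≈ 3.158148.
2*k*log2(n/k) ≈ 2*41*3.158148 = 258.968136.
m = ceil(258.968136) = 259.

259


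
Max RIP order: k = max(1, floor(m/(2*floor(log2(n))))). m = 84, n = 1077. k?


floor(log2(1077)) = 10.
2*10 = 20.
m/(2*floor(log2(n))) = 84/20 ≈ 4.2.
floor = 4.
k = max(1, 4) = 4.

4


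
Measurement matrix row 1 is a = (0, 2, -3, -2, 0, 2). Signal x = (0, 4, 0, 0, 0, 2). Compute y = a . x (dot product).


Non-zero terms: ['2*4', '2*2']
Products: [8, 4]
y = sum = 12.

12


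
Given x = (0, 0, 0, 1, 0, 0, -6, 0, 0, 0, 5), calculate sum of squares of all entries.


Non-zero entries: [(3, 1), (6, -6), (10, 5)]
Squares: [1, 36, 25]
||x||_2^2 = sum = 62.

62


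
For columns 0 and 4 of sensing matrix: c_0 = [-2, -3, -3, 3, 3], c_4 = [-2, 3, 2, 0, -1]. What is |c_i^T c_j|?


Inner product: -2*-2 + -3*3 + -3*2 + 3*0 + 3*-1
Products: [4, -9, -6, 0, -3]
Sum = -14.
|dot| = 14.

14


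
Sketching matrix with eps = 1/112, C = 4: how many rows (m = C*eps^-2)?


1/eps = 112.
(1/eps)^2 = 12544.
m = 4*12544 = 50176.

50176


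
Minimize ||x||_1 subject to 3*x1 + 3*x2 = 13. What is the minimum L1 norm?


Axis intercepts:
  x1 = 13/3, x2 = 0: L1 = 13/3
  x1 = 0, x2 = 13/3: L1 = 13/3
x* = (13/3, 0)
||x*||_1 = 13/3.

13/3


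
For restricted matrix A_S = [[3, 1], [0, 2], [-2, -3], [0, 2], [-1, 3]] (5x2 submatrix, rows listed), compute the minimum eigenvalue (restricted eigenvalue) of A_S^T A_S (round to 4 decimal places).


A_S^T A_S = [[14, 6], [6, 27]].
trace = 41.
det = 342.
disc = trace^2 - 4*det = 1681 - 4*342 = 313.
sqrt(313) ≈ 17.691806.
lam_min = (41 - sqrt(313))/2 ≈ (41 - 17.691806)/2 = 11.654097 ≈ 11.6541.

11.6541


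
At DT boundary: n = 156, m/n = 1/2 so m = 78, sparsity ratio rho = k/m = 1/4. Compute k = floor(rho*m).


m = 1/2*156 = 78.
rho = 1/4.
rho*m = 1/4*78 = 19.5.
k = floor(19.5) = 19.

19


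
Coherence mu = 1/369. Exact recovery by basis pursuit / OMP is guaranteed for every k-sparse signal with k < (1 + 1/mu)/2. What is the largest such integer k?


1/mu = 369.
1 + 1/mu = 370.
(1 + 1/mu)/2 = 185 is an integer and the inequality is strict, so k_max = 185 - 1 = 184.

184


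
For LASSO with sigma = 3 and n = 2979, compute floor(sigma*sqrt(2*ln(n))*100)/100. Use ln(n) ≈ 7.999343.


ln(2979) ≈ 7.999343.
2*ln(n) ≈ 15.998686.
sqrt(2*ln(n)) ≈ sqrt(15.998686) ≈ 3.999836.
lambda ≈ 3*3.999836 = 11.999508.
floor(lambda*100)/100 = 11.99.

11.99


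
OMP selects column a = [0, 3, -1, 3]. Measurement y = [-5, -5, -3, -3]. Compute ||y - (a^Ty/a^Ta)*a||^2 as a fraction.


a^T a = 19.
a^T y = -21.
coeff = -21/19 = -21/19.
||r||^2 = 851/19.

851/19


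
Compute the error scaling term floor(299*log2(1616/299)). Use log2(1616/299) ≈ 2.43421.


log2(n/k) = log2(1616/299) ≈ 2.43421.
k*log2(n/k) ≈ 299*2.43421 = 727.82879.
floor(727.82879) = 727.

727


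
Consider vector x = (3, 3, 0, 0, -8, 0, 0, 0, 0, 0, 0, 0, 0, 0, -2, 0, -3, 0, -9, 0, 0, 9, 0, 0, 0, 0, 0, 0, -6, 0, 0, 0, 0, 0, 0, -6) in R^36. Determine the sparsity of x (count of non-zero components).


Non-zero positions: [0, 1, 4, 14, 16, 18, 21, 28, 35].
Sparsity = 9.

9


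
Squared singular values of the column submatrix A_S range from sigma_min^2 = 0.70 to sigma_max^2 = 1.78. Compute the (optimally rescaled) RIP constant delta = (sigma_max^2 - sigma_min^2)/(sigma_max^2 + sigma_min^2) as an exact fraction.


lambda_max - lambda_min = 1.78 - 0.70 = 1.08.
lambda_max + lambda_min = 1.78 + 0.70 = 2.48.
delta = 1.08/2.48 = 108/248 = 27/62.

27/62


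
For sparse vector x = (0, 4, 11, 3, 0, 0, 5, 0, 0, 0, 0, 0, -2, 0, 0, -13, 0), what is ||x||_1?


Non-zero entries: [(1, 4), (2, 11), (3, 3), (6, 5), (12, -2), (15, -13)]
Absolute values: [4, 11, 3, 5, 2, 13]
||x||_1 = sum = 38.

38


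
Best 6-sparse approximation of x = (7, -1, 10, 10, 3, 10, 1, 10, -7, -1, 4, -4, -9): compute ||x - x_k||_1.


Sorted |x_i| descending: [10, 10, 10, 10, 9, 7, 7, 4, 4, 3, 1, 1, 1]
Keep top 6: [10, 10, 10, 10, 9, 7]
Tail entries: [7, 4, 4, 3, 1, 1, 1]
L1 error = sum of tail = 21.

21


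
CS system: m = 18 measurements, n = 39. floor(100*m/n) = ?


100*m/n = 100*18/39 ≈ 46.1538.
floor = 46.

46


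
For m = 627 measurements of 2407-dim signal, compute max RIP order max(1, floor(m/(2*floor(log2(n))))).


floor(log2(2407)) = 11.
2*11 = 22.
m/(2*floor(log2(n))) = 627/22 ≈ 28.5.
floor = 28.
k = max(1, 28) = 28.

28


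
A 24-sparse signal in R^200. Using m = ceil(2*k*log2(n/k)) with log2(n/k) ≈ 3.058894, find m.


log2(n/k) = log2(200/24) ≈ 3.058894.
2*k*log2(n/k) ≈ 2*24*3.058894 = 146.826912.
m = ceil(146.826912) = 147.

147


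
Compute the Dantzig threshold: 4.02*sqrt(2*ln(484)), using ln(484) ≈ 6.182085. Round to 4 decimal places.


ln(484) ≈ 6.182085.
2*ln(n) ≈ 12.36417.
sqrt(2*ln(n)) ≈ sqrt(12.36417) ≈ 3.516272.
threshold ≈ 4.02*3.516272 = 14.13541344 ≈ 14.1354.

14.1354


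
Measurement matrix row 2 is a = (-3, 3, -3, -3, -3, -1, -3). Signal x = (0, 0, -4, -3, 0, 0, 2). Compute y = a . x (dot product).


Non-zero terms: ['-3*-4', '-3*-3', '-3*2']
Products: [12, 9, -6]
y = sum = 15.

15


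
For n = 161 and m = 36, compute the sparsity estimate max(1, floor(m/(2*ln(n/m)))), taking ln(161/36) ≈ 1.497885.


n/m = 161/36.
ln(n/m) ≈ 1.497885.
2*ln(n/m) ≈ 2.99577.
m/(2*ln(n/m)) ≈ 36/2.99577 ≈ 12.0169.
floor = 12.
k_max = max(1, 12) = 12.

12


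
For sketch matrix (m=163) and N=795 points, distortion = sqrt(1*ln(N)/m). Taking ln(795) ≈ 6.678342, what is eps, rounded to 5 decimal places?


ln(795) ≈ 6.678342.
1*ln(N)/m ≈ 1*6.678342/163 ≈ 0.04097142.
eps = sqrt(0.04097142) ≈ 0.202414 ≈ 0.20241.

0.20241


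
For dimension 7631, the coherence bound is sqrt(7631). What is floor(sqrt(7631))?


87^2 = 7569 <= 7631 < 7744 = 88^2, so 87 <= sqrt(7631) < 88.
floor(sqrt(7631)) = 87.

87


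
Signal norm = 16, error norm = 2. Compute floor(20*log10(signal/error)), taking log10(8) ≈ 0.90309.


||x||/||e|| = 16/2 = 8.
log10(8) ≈ 0.90309.
20*log10(||x||/||e||) ≈ 20*0.90309 = 18.0618.
floor(18.0618) = 18.

18


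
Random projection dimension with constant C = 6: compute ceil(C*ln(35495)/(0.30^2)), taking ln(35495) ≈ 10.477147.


ln(35495) ≈ 10.477147.
eps^2 = 0.30^2 = 0.09.
C*ln(N)/eps^2 ≈ 6*10.477147/0.09 ≈ 698.4765.
m = ceil(698.4765) = 699.

699


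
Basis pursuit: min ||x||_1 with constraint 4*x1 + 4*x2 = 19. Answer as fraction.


Axis intercepts:
  x1 = 19/4, x2 = 0: L1 = 19/4
  x1 = 0, x2 = 19/4: L1 = 19/4
x* = (19/4, 0)
||x*||_1 = 19/4.

19/4


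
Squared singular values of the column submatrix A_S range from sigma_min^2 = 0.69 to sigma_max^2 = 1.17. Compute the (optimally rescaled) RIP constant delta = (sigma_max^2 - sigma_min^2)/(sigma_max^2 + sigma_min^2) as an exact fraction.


lambda_max - lambda_min = 1.17 - 0.69 = 0.48.
lambda_max + lambda_min = 1.17 + 0.69 = 1.86.
delta = 0.48/1.86 = 48/186 = 8/31.

8/31


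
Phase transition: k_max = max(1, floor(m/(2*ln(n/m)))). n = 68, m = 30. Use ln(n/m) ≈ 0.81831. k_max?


n/m = 68/30 = 34/15.
ln(n/m) ≈ 0.81831.
2*ln(n/m) ≈ 1.63662.
m/(2*ln(n/m)) ≈ 30/1.63662 ≈ 18.3305.
floor = 18.
k_max = max(1, 18) = 18.

18


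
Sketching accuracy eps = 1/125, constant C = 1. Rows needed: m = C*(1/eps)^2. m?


1/eps = 125.
(1/eps)^2 = 15625.
m = 1*15625 = 15625.

15625


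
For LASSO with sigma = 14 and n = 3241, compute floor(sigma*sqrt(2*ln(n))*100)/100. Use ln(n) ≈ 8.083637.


ln(3241) ≈ 8.083637.
2*ln(n) ≈ 16.167274.
sqrt(2*ln(n)) ≈ sqrt(16.167274) ≈ 4.020855.
lambda ≈ 14*4.020855 = 56.29197.
floor(lambda*100)/100 = 56.29.

56.29


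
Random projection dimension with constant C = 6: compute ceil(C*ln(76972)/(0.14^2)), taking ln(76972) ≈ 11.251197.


ln(76972) ≈ 11.251197.
eps^2 = 0.14^2 = 0.0196.
C*ln(N)/eps^2 ≈ 6*11.251197/0.0196 ≈ 3444.244.
m = ceil(3444.244) = 3445.

3445


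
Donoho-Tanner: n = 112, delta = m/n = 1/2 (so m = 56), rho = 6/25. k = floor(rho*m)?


m = 1/2*112 = 56.
rho = 6/25.
rho*m = 6/25*56 = 13.44.
k = floor(13.44) = 13.

13


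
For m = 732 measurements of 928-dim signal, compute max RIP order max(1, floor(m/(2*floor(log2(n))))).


floor(log2(928)) = 9.
2*9 = 18.
m/(2*floor(log2(n))) = 732/18 ≈ 40.6667.
floor = 40.
k = max(1, 40) = 40.

40


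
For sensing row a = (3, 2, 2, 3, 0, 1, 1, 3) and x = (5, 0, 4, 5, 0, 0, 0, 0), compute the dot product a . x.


Non-zero terms: ['3*5', '2*4', '3*5']
Products: [15, 8, 15]
y = sum = 38.

38


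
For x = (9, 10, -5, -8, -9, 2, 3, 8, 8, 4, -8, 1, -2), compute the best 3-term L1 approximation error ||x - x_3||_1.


Sorted |x_i| descending: [10, 9, 9, 8, 8, 8, 8, 5, 4, 3, 2, 2, 1]
Keep top 3: [10, 9, 9]
Tail entries: [8, 8, 8, 8, 5, 4, 3, 2, 2, 1]
L1 error = sum of tail = 49.

49
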